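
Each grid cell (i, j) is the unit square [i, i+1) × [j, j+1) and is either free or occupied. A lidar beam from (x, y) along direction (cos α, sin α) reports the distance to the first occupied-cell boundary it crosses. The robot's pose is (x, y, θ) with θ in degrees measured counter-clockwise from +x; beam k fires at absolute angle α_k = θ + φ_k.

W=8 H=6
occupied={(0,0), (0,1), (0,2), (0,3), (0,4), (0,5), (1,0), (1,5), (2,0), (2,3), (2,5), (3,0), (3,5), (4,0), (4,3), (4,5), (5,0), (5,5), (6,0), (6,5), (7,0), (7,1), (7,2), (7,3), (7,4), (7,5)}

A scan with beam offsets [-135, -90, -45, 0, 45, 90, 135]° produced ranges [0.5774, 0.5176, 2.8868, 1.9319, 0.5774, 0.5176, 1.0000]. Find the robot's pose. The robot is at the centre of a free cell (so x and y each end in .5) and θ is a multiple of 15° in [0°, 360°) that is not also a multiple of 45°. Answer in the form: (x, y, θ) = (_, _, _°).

(x, y, θ) = (4.5, 4.5, 15°)

Enumerate (i+0.5, j+0.5, θ) over the 22 free cells and 16 admissible headings. For each, cast all 7 beams and compare to the given ranges.
  (5.5, 2.5, 210°): beam 1 = 2.5882 ≠ 0.5774 ✗
  (3.5, 2.5, 285°): beam 1 = 1.0000 ≠ 0.5774 ✗
  (3.5, 1.5, 195°): beam 1 = 1.7321 ≠ 0.5774 ✗
  (5.5, 4.5, 195°): beam 3 = 1.0000 ≠ 2.8868 ✗
  …
  (4.5, 4.5, 15°): r_1=0.5774, r_2=0.5176, r_3=2.8868, r_4=1.9319, r_5=0.5774, r_6=0.5176, r_7=1.0000 — all match ✓
Unique over the lattice → pose = (4.5, 4.5, 15°).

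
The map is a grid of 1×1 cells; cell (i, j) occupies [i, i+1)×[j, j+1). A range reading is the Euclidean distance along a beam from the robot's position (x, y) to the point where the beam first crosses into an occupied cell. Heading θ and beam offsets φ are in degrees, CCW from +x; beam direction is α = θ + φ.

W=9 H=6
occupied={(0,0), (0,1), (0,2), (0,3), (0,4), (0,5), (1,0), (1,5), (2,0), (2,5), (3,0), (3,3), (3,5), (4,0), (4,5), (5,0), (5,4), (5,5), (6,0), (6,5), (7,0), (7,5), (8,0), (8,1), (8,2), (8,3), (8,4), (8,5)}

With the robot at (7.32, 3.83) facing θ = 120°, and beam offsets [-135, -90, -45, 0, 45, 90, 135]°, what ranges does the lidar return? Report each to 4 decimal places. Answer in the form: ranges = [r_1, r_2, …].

ranges = [0.7040, 0.7852, 1.2113, 1.3510, 1.3666, 5.6600, 2.9298]

beam 1: φ=-135°, α=345°
  direction (0.9659, -0.2588); cell (7,3); t to first gridline: x 0.7040, y 3.2069 (then +1.0353 / +3.8637)
    (8,3) via x @ 0.7040  # hit
  → r_1 = 0.7040
beam 2: φ=-90°, α=30°
  direction (0.8660, 0.5000); cell (7,3); t to first gridline: x 0.7852, y 0.3400 (then +1.1547 / +2.0000)
    (7,4) via y @ 0.3400
    (8,4) via x @ 0.7852  # hit
  → r_2 = 0.7852
beam 3: φ=-45°, α=75°
  direction (0.2588, 0.9659); cell (7,3); t to first gridline: x 2.6273, y 0.1760 (then +3.8637 / +1.0353)
    (7,4) via y @ 0.1760
    (7,5) via y @ 1.2113  # hit
  → r_3 = 1.2113
beam 4: φ=0°, α=120°
  direction (-0.5000, 0.8660); cell (7,3); t to first gridline: x 0.6400, y 0.1963 (then +2.0000 / +1.1547)
    (7,4) via y @ 0.1963
    (6,4) via x @ 0.6400
    (6,5) via y @ 1.3510  # hit
  → r_4 = 1.3510
beam 5: φ=45°, α=165°
  direction (-0.9659, 0.2588); cell (7,3); t to first gridline: x 0.3313, y 0.6568 (then +1.0353 / +3.8637)
    (6,3) via x @ 0.3313
    (6,4) via y @ 0.6568
    (5,4) via x @ 1.3666  # hit
  → r_5 = 1.3666
beam 6: φ=90°, α=210°
  direction (-0.8660, -0.5000); cell (7,3); t to first gridline: x 0.3695, y 1.6600 (then +1.1547 / +2.0000)
    (6,3) via x @ 0.3695
    (5,3) via x @ 1.5242
    (5,2) via y @ 1.6600
    (4,2) via x @ 2.6789
    (4,1) via y @ 3.6600
    (3,1) via x @ 3.8336
    (2,1) via x @ 4.9883
    (2,0) via y @ 5.6600  # hit
  → r_6 = 5.6600
beam 7: φ=135°, α=255°
  direction (-0.2588, -0.9659); cell (7,3); t to first gridline: x 1.2364, y 0.8593 (then +3.8637 / +1.0353)
    (7,2) via y @ 0.8593
    (6,2) via x @ 1.2364
    (6,1) via y @ 1.8946
    (6,0) via y @ 2.9298  # hit
  → r_7 = 2.9298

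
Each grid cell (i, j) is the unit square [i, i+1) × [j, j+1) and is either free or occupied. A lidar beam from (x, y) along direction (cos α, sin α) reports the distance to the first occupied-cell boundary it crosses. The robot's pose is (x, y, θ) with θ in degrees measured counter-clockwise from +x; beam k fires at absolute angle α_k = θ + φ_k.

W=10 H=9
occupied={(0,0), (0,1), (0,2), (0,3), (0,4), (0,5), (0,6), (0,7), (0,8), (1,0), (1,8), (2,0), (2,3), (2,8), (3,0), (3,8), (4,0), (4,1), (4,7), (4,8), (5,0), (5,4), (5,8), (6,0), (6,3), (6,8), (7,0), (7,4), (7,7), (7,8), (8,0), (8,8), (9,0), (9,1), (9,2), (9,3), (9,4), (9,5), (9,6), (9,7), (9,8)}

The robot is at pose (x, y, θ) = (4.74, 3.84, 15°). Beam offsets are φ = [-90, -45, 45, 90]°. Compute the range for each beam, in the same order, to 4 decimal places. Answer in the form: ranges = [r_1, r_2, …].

beam 1: φ=-90°, α=285°
  dir = (cos 285°, sin 285°) = (0.2588, -0.9659); from cell (4,3)
  next x-line at t=1.0046, next y-line at t=0.8696; Δt_x=3.8637, Δt_y=1.0353
    y: enter (4,2) at t=0.8696
    x: enter (5,2) at t=1.0046
    y: enter (5,1) at t=1.9049
    y: enter (5,0) at t=2.9402 ← occupied
  → r_1 = 2.9402
beam 2: φ=-45°, α=330°
  dir = (cos 330°, sin 330°) = (0.8660, -0.5000); from cell (4,3)
  next x-line at t=0.3002, next y-line at t=1.6800; Δt_x=1.1547, Δt_y=2.0000
    x: enter (5,3) at t=0.3002
    x: enter (6,3) at t=1.4549 ← occupied
  → r_2 = 1.4549
beam 3: φ=45°, α=60°
  dir = (cos 60°, sin 60°) = (0.5000, 0.8660); from cell (4,3)
  next x-line at t=0.5200, next y-line at t=0.1848; Δt_x=2.0000, Δt_y=1.1547
    y: enter (4,4) at t=0.1848
    x: enter (5,4) at t=0.5200 ← occupied
  → r_3 = 0.5200
beam 4: φ=90°, α=105°
  dir = (cos 105°, sin 105°) = (-0.2588, 0.9659); from cell (4,3)
  next x-line at t=2.8591, next y-line at t=0.1656; Δt_x=3.8637, Δt_y=1.0353
    y: enter (4,4) at t=0.1656
    y: enter (4,5) at t=1.2009
    y: enter (4,6) at t=2.2362
    x: enter (3,6) at t=2.8591
    y: enter (3,7) at t=3.2715
    y: enter (3,8) at t=4.3067 ← occupied
  → r_4 = 4.3067

ranges = [2.9402, 1.4549, 0.5200, 4.3067]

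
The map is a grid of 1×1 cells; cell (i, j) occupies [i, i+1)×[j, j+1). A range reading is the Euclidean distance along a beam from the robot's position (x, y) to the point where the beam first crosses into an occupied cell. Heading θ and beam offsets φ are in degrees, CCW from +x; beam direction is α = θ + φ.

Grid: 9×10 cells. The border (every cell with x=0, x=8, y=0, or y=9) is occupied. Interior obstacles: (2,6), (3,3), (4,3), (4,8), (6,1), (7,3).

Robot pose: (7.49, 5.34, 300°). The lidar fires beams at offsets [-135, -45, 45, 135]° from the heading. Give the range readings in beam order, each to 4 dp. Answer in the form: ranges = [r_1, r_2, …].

ranges = [4.6484, 1.3873, 0.5280, 1.9705]

beam 1: φ=-135°, α=165°
  direction (-0.9659, 0.2588); cell (7,5); t to first gridline: x 0.5073, y 2.5500 (then +1.0353 / +3.8637)
    (6,5) via x @ 0.5073
    (5,5) via x @ 1.5426
    (5,6) via y @ 2.5500
    (4,6) via x @ 2.5778
    (3,6) via x @ 3.6131
    (2,6) via x @ 4.6484  # hit
  → r_1 = 4.6484
beam 2: φ=-45°, α=255°
  direction (-0.2588, -0.9659); cell (7,5); t to first gridline: x 1.8932, y 0.3520 (then +3.8637 / +1.0353)
    (7,4) via y @ 0.3520
    (7,3) via y @ 1.3873  # hit
  → r_2 = 1.3873
beam 3: φ=45°, α=345°
  direction (0.9659, -0.2588); cell (7,5); t to first gridline: x 0.5280, y 1.3137 (then +1.0353 / +3.8637)
    (8,5) via x @ 0.5280  # hit
  → r_3 = 0.5280
beam 4: φ=135°, α=75°
  direction (0.2588, 0.9659); cell (7,5); t to first gridline: x 1.9705, y 0.6833 (then +3.8637 / +1.0353)
    (7,6) via y @ 0.6833
    (7,7) via y @ 1.7186
    (8,7) via x @ 1.9705  # hit
  → r_4 = 1.9705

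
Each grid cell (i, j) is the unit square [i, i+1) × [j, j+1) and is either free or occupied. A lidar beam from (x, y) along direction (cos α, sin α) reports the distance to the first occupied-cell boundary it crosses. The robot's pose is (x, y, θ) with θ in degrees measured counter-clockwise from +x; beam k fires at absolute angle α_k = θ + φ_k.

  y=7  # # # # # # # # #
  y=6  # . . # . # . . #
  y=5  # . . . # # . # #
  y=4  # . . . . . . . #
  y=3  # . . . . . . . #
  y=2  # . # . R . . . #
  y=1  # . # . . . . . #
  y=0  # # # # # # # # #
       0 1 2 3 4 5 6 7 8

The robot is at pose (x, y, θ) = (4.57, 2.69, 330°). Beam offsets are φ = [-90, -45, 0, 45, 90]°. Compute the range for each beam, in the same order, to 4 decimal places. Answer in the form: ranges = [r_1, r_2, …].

ranges = [1.9514, 1.7496, 3.3800, 3.5510, 2.6674]

beam 1: φ=-90°, α=240°
  dir = (cos 240°, sin 240°) = (-0.5000, -0.8660); from cell (4,2)
  next x-line at t=1.1400, next y-line at t=0.7967; Δt_x=2.0000, Δt_y=1.1547
    y: enter (4,1) at t=0.7967
    x: enter (3,1) at t=1.1400
    y: enter (3,0) at t=1.9514 ← occupied
  → r_1 = 1.9514
beam 2: φ=-45°, α=285°
  dir = (cos 285°, sin 285°) = (0.2588, -0.9659); from cell (4,2)
  next x-line at t=1.6614, next y-line at t=0.7143; Δt_x=3.8637, Δt_y=1.0353
    y: enter (4,1) at t=0.7143
    x: enter (5,1) at t=1.6614
    y: enter (5,0) at t=1.7496 ← occupied
  → r_2 = 1.7496
beam 3: φ=0°, α=330°
  dir = (cos 330°, sin 330°) = (0.8660, -0.5000); from cell (4,2)
  next x-line at t=0.4965, next y-line at t=1.3800; Δt_x=1.1547, Δt_y=2.0000
    x: enter (5,2) at t=0.4965
    y: enter (5,1) at t=1.3800
    x: enter (6,1) at t=1.6512
    x: enter (7,1) at t=2.8059
    y: enter (7,0) at t=3.3800 ← occupied
  → r_3 = 3.3800
beam 4: φ=45°, α=15°
  dir = (cos 15°, sin 15°) = (0.9659, 0.2588); from cell (4,2)
  next x-line at t=0.4452, next y-line at t=1.1977; Δt_x=1.0353, Δt_y=3.8637
    x: enter (5,2) at t=0.4452
    y: enter (5,3) at t=1.1977
    x: enter (6,3) at t=1.4804
    x: enter (7,3) at t=2.5157
    x: enter (8,3) at t=3.5510 ← occupied
  → r_4 = 3.5510
beam 5: φ=90°, α=60°
  dir = (cos 60°, sin 60°) = (0.5000, 0.8660); from cell (4,2)
  next x-line at t=0.8600, next y-line at t=0.3580; Δt_x=2.0000, Δt_y=1.1547
    y: enter (4,3) at t=0.3580
    x: enter (5,3) at t=0.8600
    y: enter (5,4) at t=1.5127
    y: enter (5,5) at t=2.6674 ← occupied
  → r_5 = 2.6674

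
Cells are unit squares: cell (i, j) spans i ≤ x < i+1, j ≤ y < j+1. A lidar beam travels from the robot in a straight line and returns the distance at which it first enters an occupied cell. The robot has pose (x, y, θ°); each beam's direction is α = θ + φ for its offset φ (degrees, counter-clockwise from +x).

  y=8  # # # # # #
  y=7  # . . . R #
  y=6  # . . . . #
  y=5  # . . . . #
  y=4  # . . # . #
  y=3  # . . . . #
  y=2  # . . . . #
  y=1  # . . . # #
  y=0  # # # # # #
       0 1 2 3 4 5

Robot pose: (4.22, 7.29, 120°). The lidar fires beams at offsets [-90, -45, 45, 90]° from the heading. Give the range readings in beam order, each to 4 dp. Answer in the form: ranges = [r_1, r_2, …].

ranges = [0.9007, 0.7350, 2.7432, 3.7181]

beam 1: φ=-90°, α=30°
  direction (0.8660, 0.5000); cell (4,7); t to first gridline: x 0.9007, y 1.4200 (then +1.1547 / +2.0000)
    (5,7) via x @ 0.9007  # hit
  → r_1 = 0.9007
beam 2: φ=-45°, α=75°
  direction (0.2588, 0.9659); cell (4,7); t to first gridline: x 3.0137, y 0.7350 (then +3.8637 / +1.0353)
    (4,8) via y @ 0.7350  # hit
  → r_2 = 0.7350
beam 3: φ=45°, α=165°
  direction (-0.9659, 0.2588); cell (4,7); t to first gridline: x 0.2278, y 2.7432 (then +1.0353 / +3.8637)
    (3,7) via x @ 0.2278
    (2,7) via x @ 1.2630
    (1,7) via x @ 2.2983
    (1,8) via y @ 2.7432  # hit
  → r_3 = 2.7432
beam 4: φ=90°, α=210°
  direction (-0.8660, -0.5000); cell (4,7); t to first gridline: x 0.2540, y 0.5800 (then +1.1547 / +2.0000)
    (3,7) via x @ 0.2540
    (3,6) via y @ 0.5800
    (2,6) via x @ 1.4087
    (1,6) via x @ 2.5634
    (1,5) via y @ 2.5800
    (0,5) via x @ 3.7181  # hit
  → r_4 = 3.7181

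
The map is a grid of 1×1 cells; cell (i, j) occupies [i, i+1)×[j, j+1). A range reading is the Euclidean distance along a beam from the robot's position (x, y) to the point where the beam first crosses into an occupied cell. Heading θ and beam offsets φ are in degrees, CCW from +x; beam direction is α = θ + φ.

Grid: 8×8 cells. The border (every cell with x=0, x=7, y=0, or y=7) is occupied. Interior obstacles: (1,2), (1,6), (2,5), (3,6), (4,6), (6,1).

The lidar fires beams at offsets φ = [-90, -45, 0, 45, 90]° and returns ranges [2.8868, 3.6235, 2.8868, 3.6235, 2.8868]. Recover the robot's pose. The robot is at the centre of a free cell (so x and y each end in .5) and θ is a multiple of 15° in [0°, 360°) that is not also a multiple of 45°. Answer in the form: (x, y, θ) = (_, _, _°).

Enumerate (i+0.5, j+0.5, θ) over the 30 free cells and 16 admissible headings. For each, cast all 5 beams and compare to the given ranges.
  (6.5, 6.5, 150°): beam 1 = 0.5774 ≠ 2.8868 ✗
  (5.5, 4.5, 165°): beam 1 = 2.5882 ≠ 2.8868 ✗
  (1.5, 3.5, 120°): beam 1 = 6.3509 ≠ 2.8868 ✗
  (2.5, 3.5, 120°): beam 1 = 5.1962 ≠ 2.8868 ✗
  …
  (4.5, 3.5, 120°): r_1=2.8868, r_2=3.6235, r_3=2.8868, r_4=3.6235, r_5=2.8868 — all match ✓
Only this pose fits every beam.

(x, y, θ) = (4.5, 3.5, 120°)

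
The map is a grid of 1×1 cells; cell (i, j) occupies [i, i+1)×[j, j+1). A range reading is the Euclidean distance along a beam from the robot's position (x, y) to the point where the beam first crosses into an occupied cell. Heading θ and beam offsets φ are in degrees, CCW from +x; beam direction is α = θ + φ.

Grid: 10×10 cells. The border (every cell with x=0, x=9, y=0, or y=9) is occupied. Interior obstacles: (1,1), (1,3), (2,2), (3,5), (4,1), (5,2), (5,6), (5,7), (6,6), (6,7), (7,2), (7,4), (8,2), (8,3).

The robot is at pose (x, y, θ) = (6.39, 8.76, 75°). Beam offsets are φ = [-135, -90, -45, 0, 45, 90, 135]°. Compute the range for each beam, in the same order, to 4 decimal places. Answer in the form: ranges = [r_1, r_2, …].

ranges = [0.8776, 2.7021, 0.4800, 0.2485, 0.2771, 0.9273, 1.5200]

beam 1: φ=-135°, α=300°
  direction (0.5000, -0.8660); cell (6,8); t to first gridline: x 1.2200, y 0.8776 (then +2.0000 / +1.1547)
    (6,7) via y @ 0.8776  # hit
  → r_1 = 0.8776
beam 2: φ=-90°, α=345°
  direction (0.9659, -0.2588); cell (6,8); t to first gridline: x 0.6315, y 2.9364 (then +1.0353 / +3.8637)
    (7,8) via x @ 0.6315
    (8,8) via x @ 1.6668
    (9,8) via x @ 2.7021  # hit
  → r_2 = 2.7021
beam 3: φ=-45°, α=30°
  direction (0.8660, 0.5000); cell (6,8); t to first gridline: x 0.7044, y 0.4800 (then +1.1547 / +2.0000)
    (6,9) via y @ 0.4800  # hit
  → r_3 = 0.4800
beam 4: φ=0°, α=75°
  direction (0.2588, 0.9659); cell (6,8); t to first gridline: x 2.3569, y 0.2485 (then +3.8637 / +1.0353)
    (6,9) via y @ 0.2485  # hit
  → r_4 = 0.2485
beam 5: φ=45°, α=120°
  direction (-0.5000, 0.8660); cell (6,8); t to first gridline: x 0.7800, y 0.2771 (then +2.0000 / +1.1547)
    (6,9) via y @ 0.2771  # hit
  → r_5 = 0.2771
beam 6: φ=90°, α=165°
  direction (-0.9659, 0.2588); cell (6,8); t to first gridline: x 0.4038, y 0.9273 (then +1.0353 / +3.8637)
    (5,8) via x @ 0.4038
    (5,9) via y @ 0.9273  # hit
  → r_6 = 0.9273
beam 7: φ=135°, α=210°
  direction (-0.8660, -0.5000); cell (6,8); t to first gridline: x 0.4503, y 1.5200 (then +1.1547 / +2.0000)
    (5,8) via x @ 0.4503
    (5,7) via y @ 1.5200  # hit
  → r_7 = 1.5200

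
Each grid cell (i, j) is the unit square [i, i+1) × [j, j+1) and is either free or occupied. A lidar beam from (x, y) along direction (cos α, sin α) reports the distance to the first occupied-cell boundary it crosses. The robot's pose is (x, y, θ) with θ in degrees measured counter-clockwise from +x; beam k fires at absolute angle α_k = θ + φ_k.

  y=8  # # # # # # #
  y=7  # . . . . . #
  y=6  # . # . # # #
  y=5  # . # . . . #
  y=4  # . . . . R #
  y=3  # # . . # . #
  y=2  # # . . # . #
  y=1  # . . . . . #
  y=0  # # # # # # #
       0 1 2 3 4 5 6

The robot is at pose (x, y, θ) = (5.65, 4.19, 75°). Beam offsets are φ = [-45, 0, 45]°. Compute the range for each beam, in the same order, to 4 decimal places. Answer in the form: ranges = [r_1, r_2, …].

ranges = [0.4041, 1.3523, 2.0900]

beam 1: φ=-45°, α=30°
  dir = (cos 30°, sin 30°) = (0.8660, 0.5000); from cell (5,4)
  next x-line at t=0.4041, next y-line at t=1.6200; Δt_x=1.1547, Δt_y=2.0000
    x: enter (6,4) at t=0.4041 ← occupied
  → r_1 = 0.4041
beam 2: φ=0°, α=75°
  dir = (cos 75°, sin 75°) = (0.2588, 0.9659); from cell (5,4)
  next x-line at t=1.3523, next y-line at t=0.8386; Δt_x=3.8637, Δt_y=1.0353
    y: enter (5,5) at t=0.8386
    x: enter (6,5) at t=1.3523 ← occupied
  → r_2 = 1.3523
beam 3: φ=45°, α=120°
  dir = (cos 120°, sin 120°) = (-0.5000, 0.8660); from cell (5,4)
  next x-line at t=1.3000, next y-line at t=0.9353; Δt_x=2.0000, Δt_y=1.1547
    y: enter (5,5) at t=0.9353
    x: enter (4,5) at t=1.3000
    y: enter (4,6) at t=2.0900 ← occupied
  → r_3 = 2.0900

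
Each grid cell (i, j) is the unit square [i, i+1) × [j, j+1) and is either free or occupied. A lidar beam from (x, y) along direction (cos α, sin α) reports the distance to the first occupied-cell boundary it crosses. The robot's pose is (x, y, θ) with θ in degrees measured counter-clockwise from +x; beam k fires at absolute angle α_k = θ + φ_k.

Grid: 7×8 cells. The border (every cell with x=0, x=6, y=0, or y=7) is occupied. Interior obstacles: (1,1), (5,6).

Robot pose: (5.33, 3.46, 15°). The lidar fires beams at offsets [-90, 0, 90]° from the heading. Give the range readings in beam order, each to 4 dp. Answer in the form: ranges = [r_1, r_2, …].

beam 1: φ=-90°, α=285°
  d=(0.2588,-0.9659)  start (5,3)  tX=2.5887 tY=0.4762  stride 1/|dx|=3.8637 1/|dy|=1.0353
    cross y-line → (5,2), t=0.4762
    cross y-line → (5,1), t=1.5115
    cross y-line → (5,0), t=2.5468 (wall)
  → r_1 = 2.5468
beam 2: φ=0°, α=15°
  d=(0.9659,0.2588)  start (5,3)  tX=0.6936 tY=2.0864  stride 1/|dx|=1.0353 1/|dy|=3.8637
    cross x-line → (6,3), t=0.6936 (wall)
  → r_2 = 0.6936
beam 3: φ=90°, α=105°
  d=(-0.2588,0.9659)  start (5,3)  tX=1.2750 tY=0.5590  stride 1/|dx|=3.8637 1/|dy|=1.0353
    cross y-line → (5,4), t=0.5590
    cross x-line → (4,4), t=1.2750
    cross y-line → (4,5), t=1.5943
    cross y-line → (4,6), t=2.6296
    cross y-line → (4,7), t=3.6649 (wall)
  → r_3 = 3.6649

ranges = [2.5468, 0.6936, 3.6649]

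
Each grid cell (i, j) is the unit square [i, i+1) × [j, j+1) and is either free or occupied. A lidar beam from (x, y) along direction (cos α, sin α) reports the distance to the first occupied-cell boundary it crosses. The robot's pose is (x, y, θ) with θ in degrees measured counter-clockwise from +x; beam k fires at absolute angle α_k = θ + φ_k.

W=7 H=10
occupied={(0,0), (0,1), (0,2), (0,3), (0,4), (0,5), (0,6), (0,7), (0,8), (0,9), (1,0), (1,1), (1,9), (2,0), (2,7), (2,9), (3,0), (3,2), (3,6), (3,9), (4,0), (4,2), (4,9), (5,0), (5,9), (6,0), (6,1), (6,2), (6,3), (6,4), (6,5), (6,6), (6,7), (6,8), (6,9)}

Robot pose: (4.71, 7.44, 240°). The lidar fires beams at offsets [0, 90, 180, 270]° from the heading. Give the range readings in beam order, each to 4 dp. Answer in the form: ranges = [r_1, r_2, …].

ranges = [1.4200, 1.4896, 1.8013, 3.1200]

beam 1: φ=0°, α=240°
  direction (-0.5000, -0.8660); cell (4,7); t to first gridline: x 1.4200, y 0.5081 (then +2.0000 / +1.1547)
    (4,6) via y @ 0.5081
    (3,6) via x @ 1.4200  # hit
  → r_1 = 1.4200
beam 2: φ=90°, α=330°
  direction (0.8660, -0.5000); cell (4,7); t to first gridline: x 0.3349, y 0.8800 (then +1.1547 / +2.0000)
    (5,7) via x @ 0.3349
    (5,6) via y @ 0.8800
    (6,6) via x @ 1.4896  # hit
  → r_2 = 1.4896
beam 3: φ=180°, α=60°
  direction (0.5000, 0.8660); cell (4,7); t to first gridline: x 0.5800, y 0.6466 (then +2.0000 / +1.1547)
    (5,7) via x @ 0.5800
    (5,8) via y @ 0.6466
    (5,9) via y @ 1.8013  # hit
  → r_3 = 1.8013
beam 4: φ=270°, α=150°
  direction (-0.8660, 0.5000); cell (4,7); t to first gridline: x 0.8198, y 1.1200 (then +1.1547 / +2.0000)
    (3,7) via x @ 0.8198
    (3,8) via y @ 1.1200
    (2,8) via x @ 1.9745
    (2,9) via y @ 3.1200  # hit
  → r_4 = 3.1200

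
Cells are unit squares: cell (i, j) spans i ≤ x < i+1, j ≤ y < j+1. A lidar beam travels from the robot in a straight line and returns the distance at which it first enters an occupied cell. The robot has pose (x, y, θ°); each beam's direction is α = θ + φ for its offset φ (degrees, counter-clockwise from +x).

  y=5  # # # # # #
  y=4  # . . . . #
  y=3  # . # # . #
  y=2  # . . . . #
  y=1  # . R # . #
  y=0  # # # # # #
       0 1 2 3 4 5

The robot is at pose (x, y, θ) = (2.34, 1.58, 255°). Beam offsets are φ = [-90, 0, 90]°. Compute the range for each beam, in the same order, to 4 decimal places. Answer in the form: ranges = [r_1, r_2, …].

beam 1: φ=-90°, α=165°
  d=(-0.9659,0.2588)  start (2,1)  tX=0.3520 tY=1.6228  stride 1/|dx|=1.0353 1/|dy|=3.8637
    cross x-line → (1,1), t=0.3520
    cross x-line → (0,1), t=1.3873 (wall)
  → r_1 = 1.3873
beam 2: φ=0°, α=255°
  d=(-0.2588,-0.9659)  start (2,1)  tX=1.3137 tY=0.6005  stride 1/|dx|=3.8637 1/|dy|=1.0353
    cross y-line → (2,0), t=0.6005 (wall)
  → r_2 = 0.6005
beam 3: φ=90°, α=345°
  d=(0.9659,-0.2588)  start (2,1)  tX=0.6833 tY=2.2409  stride 1/|dx|=1.0353 1/|dy|=3.8637
    cross x-line → (3,1), t=0.6833 (wall)
  → r_3 = 0.6833

ranges = [1.3873, 0.6005, 0.6833]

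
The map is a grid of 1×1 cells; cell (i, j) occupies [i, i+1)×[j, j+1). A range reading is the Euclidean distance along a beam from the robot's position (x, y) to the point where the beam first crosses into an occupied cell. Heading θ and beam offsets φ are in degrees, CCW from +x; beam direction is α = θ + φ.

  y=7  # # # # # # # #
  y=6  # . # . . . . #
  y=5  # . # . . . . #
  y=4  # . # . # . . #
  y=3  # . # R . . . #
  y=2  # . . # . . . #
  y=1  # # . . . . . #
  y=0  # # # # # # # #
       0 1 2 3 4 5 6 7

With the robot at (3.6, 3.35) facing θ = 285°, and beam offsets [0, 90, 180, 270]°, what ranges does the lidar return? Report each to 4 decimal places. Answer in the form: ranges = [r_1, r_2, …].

ranges = [0.3623, 3.5199, 2.3182, 0.6212]

beam 1: φ=0°, α=285°
  cosα=0.2588 sinα=-0.9659 | (3,3) | tMaxX 1.5455 tMaxY 0.3623 | tΔX 3.8637 tΔY 1.0353
    t=0.3623 [y] (3,2) — stop
  → r_1 = 0.3623
beam 2: φ=90°, α=15°
  cosα=0.9659 sinα=0.2588 | (3,3) | tMaxX 0.4141 tMaxY 2.5114 | tΔX 1.0353 tΔY 3.8637
    t=0.4141 [x] (4,3)
    t=1.4494 [x] (5,3)
    t=2.4847 [x] (6,3)
    t=2.5114 [y] (6,4)
    t=3.5199 [x] (7,4) — stop
  → r_2 = 3.5199
beam 3: φ=180°, α=105°
  cosα=-0.2588 sinα=0.9659 | (3,3) | tMaxX 2.3182 tMaxY 0.6729 | tΔX 3.8637 tΔY 1.0353
    t=0.6729 [y] (3,4)
    t=1.7082 [y] (3,5)
    t=2.3182 [x] (2,5) — stop
  → r_3 = 2.3182
beam 4: φ=270°, α=195°
  cosα=-0.9659 sinα=-0.2588 | (3,3) | tMaxX 0.6212 tMaxY 1.3523 | tΔX 1.0353 tΔY 3.8637
    t=0.6212 [x] (2,3) — stop
  → r_4 = 0.6212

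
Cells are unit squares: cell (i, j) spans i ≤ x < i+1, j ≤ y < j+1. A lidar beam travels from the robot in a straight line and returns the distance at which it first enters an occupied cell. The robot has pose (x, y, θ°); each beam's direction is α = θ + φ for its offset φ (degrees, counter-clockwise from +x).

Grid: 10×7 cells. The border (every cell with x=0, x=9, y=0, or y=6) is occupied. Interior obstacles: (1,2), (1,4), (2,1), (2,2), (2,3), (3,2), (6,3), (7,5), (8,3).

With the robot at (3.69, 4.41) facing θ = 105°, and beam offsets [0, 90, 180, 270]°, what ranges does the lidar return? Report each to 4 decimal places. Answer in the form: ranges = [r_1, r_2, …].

beam 1: φ=0°, α=105°
  direction (-0.2588, 0.9659); cell (3,4); t to first gridline: x 2.6660, y 0.6108 (then +3.8637 / +1.0353)
    (3,5) via y @ 0.6108
    (3,6) via y @ 1.6461  # hit
  → r_1 = 1.6461
beam 2: φ=90°, α=195°
  direction (-0.9659, -0.2588); cell (3,4); t to first gridline: x 0.7143, y 1.5841 (then +1.0353 / +3.8637)
    (2,4) via x @ 0.7143
    (2,3) via y @ 1.5841  # hit
  → r_2 = 1.5841
beam 3: φ=180°, α=285°
  direction (0.2588, -0.9659); cell (3,4); t to first gridline: x 1.1977, y 0.4245 (then +3.8637 / +1.0353)
    (3,3) via y @ 0.4245
    (4,3) via x @ 1.1977
    (4,2) via y @ 1.4597
    (4,1) via y @ 2.4950
    (4,0) via y @ 3.5303  # hit
  → r_3 = 3.5303
beam 4: φ=270°, α=15°
  direction (0.9659, 0.2588); cell (3,4); t to first gridline: x 0.3209, y 2.2796 (then +1.0353 / +3.8637)
    (4,4) via x @ 0.3209
    (5,4) via x @ 1.3562
    (5,5) via y @ 2.2796
    (6,5) via x @ 2.3915
    (7,5) via x @ 3.4268  # hit
  → r_4 = 3.4268

ranges = [1.6461, 1.5841, 3.5303, 3.4268]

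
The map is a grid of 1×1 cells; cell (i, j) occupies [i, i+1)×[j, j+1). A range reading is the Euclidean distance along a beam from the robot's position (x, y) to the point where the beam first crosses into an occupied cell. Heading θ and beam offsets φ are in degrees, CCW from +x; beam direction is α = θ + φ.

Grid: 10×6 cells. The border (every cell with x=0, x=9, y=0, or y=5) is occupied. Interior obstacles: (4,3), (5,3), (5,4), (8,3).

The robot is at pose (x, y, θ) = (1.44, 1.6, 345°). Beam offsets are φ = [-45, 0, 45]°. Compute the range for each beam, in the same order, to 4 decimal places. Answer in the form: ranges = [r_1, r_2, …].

beam 1: φ=-45°, α=300°
  direction (0.5000, -0.8660); cell (1,1); t to first gridline: x 1.1200, y 0.6928 (then +2.0000 / +1.1547)
    (1,0) via y @ 0.6928  # hit
  → r_1 = 0.6928
beam 2: φ=0°, α=345°
  direction (0.9659, -0.2588); cell (1,1); t to first gridline: x 0.5798, y 2.3182 (then +1.0353 / +3.8637)
    (2,1) via x @ 0.5798
    (3,1) via x @ 1.6150
    (3,0) via y @ 2.3182  # hit
  → r_2 = 2.3182
beam 3: φ=45°, α=30°
  direction (0.8660, 0.5000); cell (1,1); t to first gridline: x 0.6466, y 0.8000 (then +1.1547 / +2.0000)
    (2,1) via x @ 0.6466
    (2,2) via y @ 0.8000
    (3,2) via x @ 1.8013
    (3,3) via y @ 2.8000
    (4,3) via x @ 2.9560  # hit
  → r_3 = 2.9560

ranges = [0.6928, 2.3182, 2.9560]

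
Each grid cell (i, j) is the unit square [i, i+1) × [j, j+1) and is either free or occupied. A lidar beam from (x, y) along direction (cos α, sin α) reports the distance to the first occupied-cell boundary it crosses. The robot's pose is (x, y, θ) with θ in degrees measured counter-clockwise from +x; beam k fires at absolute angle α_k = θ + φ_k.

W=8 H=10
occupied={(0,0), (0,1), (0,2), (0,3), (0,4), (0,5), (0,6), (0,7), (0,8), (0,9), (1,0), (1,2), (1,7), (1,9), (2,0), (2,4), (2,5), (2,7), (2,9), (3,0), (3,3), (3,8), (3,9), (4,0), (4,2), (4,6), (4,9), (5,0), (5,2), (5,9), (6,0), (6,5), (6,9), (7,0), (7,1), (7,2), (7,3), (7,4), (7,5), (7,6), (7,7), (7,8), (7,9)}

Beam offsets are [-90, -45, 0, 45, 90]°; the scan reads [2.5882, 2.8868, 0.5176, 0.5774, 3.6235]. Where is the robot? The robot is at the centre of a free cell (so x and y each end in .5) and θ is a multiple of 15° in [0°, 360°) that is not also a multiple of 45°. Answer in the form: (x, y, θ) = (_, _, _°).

Candidates: 37 free-cell centres × 16 headings = 592 poses. Raycast each; keep the one whose scan matches to 4 dp.
  (4.5, 7.5, 30°): beam 1 = 0.5774 ≠ 2.5882 ✗
  (5.5, 3.5, 255°): beam 1 = 1.5529 ≠ 2.5882 ✗
  (1.5, 8.5, 330°): beam 1 = 0.5774 ≠ 2.5882 ✗
  (5.5, 8.5, 345°): beam 1 = 1.9319 ≠ 2.5882 ✗
  (6.5, 4.5, 255°): beam 1 = 3.6235 ≠ 2.5882 ✗
  …
  (5.5, 6.5, 165°): r_1=2.5882, r_2=2.8868, r_3=0.5176, r_4=0.5774, r_5=3.6235 — all match ✓
No second candidate reproduces the full scan.

(x, y, θ) = (5.5, 6.5, 165°)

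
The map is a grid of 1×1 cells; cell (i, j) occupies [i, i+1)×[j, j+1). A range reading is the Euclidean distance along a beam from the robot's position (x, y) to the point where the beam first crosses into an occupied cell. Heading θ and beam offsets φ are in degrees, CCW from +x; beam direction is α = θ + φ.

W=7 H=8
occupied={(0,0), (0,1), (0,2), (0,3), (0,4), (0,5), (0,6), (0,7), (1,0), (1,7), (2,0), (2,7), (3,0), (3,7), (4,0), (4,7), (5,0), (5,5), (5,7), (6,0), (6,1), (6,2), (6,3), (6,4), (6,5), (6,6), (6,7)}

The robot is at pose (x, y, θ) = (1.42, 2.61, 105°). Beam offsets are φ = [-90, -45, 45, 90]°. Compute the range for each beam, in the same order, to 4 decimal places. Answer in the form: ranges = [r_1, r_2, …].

beam 1: φ=-90°, α=15°
  direction (0.9659, 0.2588); cell (1,2); t to first gridline: x 0.6005, y 1.5068 (then +1.0353 / +3.8637)
    (2,2) via x @ 0.6005
    (2,3) via y @ 1.5068
    (3,3) via x @ 1.6357
    (4,3) via x @ 2.6710
    (5,3) via x @ 3.7063
    (6,3) via x @ 4.7416  # hit
  → r_1 = 4.7416
beam 2: φ=-45°, α=60°
  direction (0.5000, 0.8660); cell (1,2); t to first gridline: x 1.1600, y 0.4503 (then +2.0000 / +1.1547)
    (1,3) via y @ 0.4503
    (2,3) via x @ 1.1600
    (2,4) via y @ 1.6050
    (2,5) via y @ 2.7597
    (3,5) via x @ 3.1600
    (3,6) via y @ 3.9144
    (3,7) via y @ 5.0691  # hit
  → r_2 = 5.0691
beam 3: φ=45°, α=150°
  direction (-0.8660, 0.5000); cell (1,2); t to first gridline: x 0.4850, y 0.7800 (then +1.1547 / +2.0000)
    (0,2) via x @ 0.4850  # hit
  → r_3 = 0.4850
beam 4: φ=90°, α=195°
  direction (-0.9659, -0.2588); cell (1,2); t to first gridline: x 0.4348, y 2.3569 (then +1.0353 / +3.8637)
    (0,2) via x @ 0.4348  # hit
  → r_4 = 0.4348

ranges = [4.7416, 5.0691, 0.4850, 0.4348]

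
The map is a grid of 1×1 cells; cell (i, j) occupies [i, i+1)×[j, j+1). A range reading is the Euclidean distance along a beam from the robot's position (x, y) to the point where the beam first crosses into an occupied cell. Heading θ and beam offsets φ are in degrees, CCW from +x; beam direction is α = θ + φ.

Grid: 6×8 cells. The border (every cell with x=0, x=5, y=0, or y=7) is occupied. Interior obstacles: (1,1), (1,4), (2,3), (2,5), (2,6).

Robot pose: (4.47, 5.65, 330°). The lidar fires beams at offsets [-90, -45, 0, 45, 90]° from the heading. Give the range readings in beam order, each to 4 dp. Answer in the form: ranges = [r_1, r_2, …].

beam 1: φ=-90°, α=240°
  direction (-0.5000, -0.8660); cell (4,5); t to first gridline: x 0.9400, y 0.7506 (then +2.0000 / +1.1547)
    (4,4) via y @ 0.7506
    (3,4) via x @ 0.9400
    (3,3) via y @ 1.9053
    (2,3) via x @ 2.9400  # hit
  → r_1 = 2.9400
beam 2: φ=-45°, α=285°
  direction (0.2588, -0.9659); cell (4,5); t to first gridline: x 2.0478, y 0.6729 (then +3.8637 / +1.0353)
    (4,4) via y @ 0.6729
    (4,3) via y @ 1.7082
    (5,3) via x @ 2.0478  # hit
  → r_2 = 2.0478
beam 3: φ=0°, α=330°
  direction (0.8660, -0.5000); cell (4,5); t to first gridline: x 0.6120, y 1.3000 (then +1.1547 / +2.0000)
    (5,5) via x @ 0.6120  # hit
  → r_3 = 0.6120
beam 4: φ=45°, α=15°
  direction (0.9659, 0.2588); cell (4,5); t to first gridline: x 0.5487, y 1.3523 (then +1.0353 / +3.8637)
    (5,5) via x @ 0.5487  # hit
  → r_4 = 0.5487
beam 5: φ=90°, α=60°
  direction (0.5000, 0.8660); cell (4,5); t to first gridline: x 1.0600, y 0.4041 (then +2.0000 / +1.1547)
    (4,6) via y @ 0.4041
    (5,6) via x @ 1.0600  # hit
  → r_5 = 1.0600

ranges = [2.9400, 2.0478, 0.6120, 0.5487, 1.0600]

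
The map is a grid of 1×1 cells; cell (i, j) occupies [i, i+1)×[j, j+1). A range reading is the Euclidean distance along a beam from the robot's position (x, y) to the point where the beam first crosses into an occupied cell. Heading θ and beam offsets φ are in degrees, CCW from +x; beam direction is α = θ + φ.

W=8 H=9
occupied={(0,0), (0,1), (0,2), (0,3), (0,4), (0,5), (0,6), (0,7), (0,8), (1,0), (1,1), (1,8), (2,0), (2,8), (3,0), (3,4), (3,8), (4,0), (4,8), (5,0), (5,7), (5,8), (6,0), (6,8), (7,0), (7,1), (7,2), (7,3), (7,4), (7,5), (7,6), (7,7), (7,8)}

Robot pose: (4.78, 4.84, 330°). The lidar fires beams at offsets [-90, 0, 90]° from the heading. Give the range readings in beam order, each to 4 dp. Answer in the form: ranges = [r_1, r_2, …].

beam 1: φ=-90°, α=240°
  cosα=-0.5000 sinα=-0.8660 | (4,4) | tMaxX 1.5600 tMaxY 0.9699 | tΔX 2.0000 tΔY 1.1547
    t=0.9699 [y] (4,3)
    t=1.5600 [x] (3,3)
    t=2.1246 [y] (3,2)
    t=3.2793 [y] (3,1)
    t=3.5600 [x] (2,1)
    t=4.4341 [y] (2,0) — stop
  → r_1 = 4.4341
beam 2: φ=0°, α=330°
  cosα=0.8660 sinα=-0.5000 | (4,4) | tMaxX 0.2540 tMaxY 1.6800 | tΔX 1.1547 tΔY 2.0000
    t=0.2540 [x] (5,4)
    t=1.4087 [x] (6,4)
    t=1.6800 [y] (6,3)
    t=2.5634 [x] (7,3) — stop
  → r_2 = 2.5634
beam 3: φ=90°, α=60°
  cosα=0.5000 sinα=0.8660 | (4,4) | tMaxX 0.4400 tMaxY 0.1848 | tΔX 2.0000 tΔY 1.1547
    t=0.1848 [y] (4,5)
    t=0.4400 [x] (5,5)
    t=1.3395 [y] (5,6)
    t=2.4400 [x] (6,6)
    t=2.4942 [y] (6,7)
    t=3.6489 [y] (6,8) — stop
  → r_3 = 3.6489

ranges = [4.4341, 2.5634, 3.6489]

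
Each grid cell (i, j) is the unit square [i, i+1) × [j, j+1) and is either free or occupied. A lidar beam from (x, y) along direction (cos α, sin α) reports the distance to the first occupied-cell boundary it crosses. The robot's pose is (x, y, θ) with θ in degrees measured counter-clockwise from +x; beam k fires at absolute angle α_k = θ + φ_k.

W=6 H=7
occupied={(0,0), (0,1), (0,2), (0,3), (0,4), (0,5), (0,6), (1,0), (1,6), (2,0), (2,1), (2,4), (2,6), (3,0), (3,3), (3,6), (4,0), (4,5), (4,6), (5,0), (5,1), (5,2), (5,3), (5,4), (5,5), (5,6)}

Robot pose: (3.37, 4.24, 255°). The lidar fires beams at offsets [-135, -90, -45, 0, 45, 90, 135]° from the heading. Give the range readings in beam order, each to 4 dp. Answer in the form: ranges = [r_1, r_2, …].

ranges = [0.7400, 0.3831, 0.4272, 0.2485, 0.2771, 1.6875, 1.5200]

beam 1: φ=-135°, α=120°
  d=(-0.5000,0.8660)  start (3,4)  tX=0.7400 tY=0.8776  stride 1/|dx|=2.0000 1/|dy|=1.1547
    cross x-line → (2,4), t=0.7400 (wall)
  → r_1 = 0.7400
beam 2: φ=-90°, α=165°
  d=(-0.9659,0.2588)  start (3,4)  tX=0.3831 tY=2.9364  stride 1/|dx|=1.0353 1/|dy|=3.8637
    cross x-line → (2,4), t=0.3831 (wall)
  → r_2 = 0.3831
beam 3: φ=-45°, α=210°
  d=(-0.8660,-0.5000)  start (3,4)  tX=0.4272 tY=0.4800  stride 1/|dx|=1.1547 1/|dy|=2.0000
    cross x-line → (2,4), t=0.4272 (wall)
  → r_3 = 0.4272
beam 4: φ=0°, α=255°
  d=(-0.2588,-0.9659)  start (3,4)  tX=1.4296 tY=0.2485  stride 1/|dx|=3.8637 1/|dy|=1.0353
    cross y-line → (3,3), t=0.2485 (wall)
  → r_4 = 0.2485
beam 5: φ=45°, α=300°
  d=(0.5000,-0.8660)  start (3,4)  tX=1.2600 tY=0.2771  stride 1/|dx|=2.0000 1/|dy|=1.1547
    cross y-line → (3,3), t=0.2771 (wall)
  → r_5 = 0.2771
beam 6: φ=90°, α=345°
  d=(0.9659,-0.2588)  start (3,4)  tX=0.6522 tY=0.9273  stride 1/|dx|=1.0353 1/|dy|=3.8637
    cross x-line → (4,4), t=0.6522
    cross y-line → (4,3), t=0.9273
    cross x-line → (5,3), t=1.6875 (wall)
  → r_6 = 1.6875
beam 7: φ=135°, α=30°
  d=(0.8660,0.5000)  start (3,4)  tX=0.7275 tY=1.5200  stride 1/|dx|=1.1547 1/|dy|=2.0000
    cross x-line → (4,4), t=0.7275
    cross y-line → (4,5), t=1.5200 (wall)
  → r_7 = 1.5200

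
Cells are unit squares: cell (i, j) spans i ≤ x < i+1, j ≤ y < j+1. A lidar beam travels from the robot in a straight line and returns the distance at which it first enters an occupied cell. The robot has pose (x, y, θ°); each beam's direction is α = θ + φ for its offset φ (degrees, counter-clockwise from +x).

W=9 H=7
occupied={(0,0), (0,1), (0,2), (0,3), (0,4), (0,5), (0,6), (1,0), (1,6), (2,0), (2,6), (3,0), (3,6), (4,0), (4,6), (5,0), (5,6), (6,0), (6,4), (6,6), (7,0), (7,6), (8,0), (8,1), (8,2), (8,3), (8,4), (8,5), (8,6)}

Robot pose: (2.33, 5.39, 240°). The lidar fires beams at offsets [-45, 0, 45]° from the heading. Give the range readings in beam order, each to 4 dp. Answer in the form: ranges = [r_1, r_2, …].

ranges = [1.3769, 2.6600, 4.5449]

beam 1: φ=-45°, α=195°
  cosα=-0.9659 sinα=-0.2588 | (2,5) | tMaxX 0.3416 tMaxY 1.5068 | tΔX 1.0353 tΔY 3.8637
    t=0.3416 [x] (1,5)
    t=1.3769 [x] (0,5) — stop
  → r_1 = 1.3769
beam 2: φ=0°, α=240°
  cosα=-0.5000 sinα=-0.8660 | (2,5) | tMaxX 0.6600 tMaxY 0.4503 | tΔX 2.0000 tΔY 1.1547
    t=0.4503 [y] (2,4)
    t=0.6600 [x] (1,4)
    t=1.6050 [y] (1,3)
    t=2.6600 [x] (0,3) — stop
  → r_2 = 2.6600
beam 3: φ=45°, α=285°
  cosα=0.2588 sinα=-0.9659 | (2,5) | tMaxX 2.5887 tMaxY 0.4038 | tΔX 3.8637 tΔY 1.0353
    t=0.4038 [y] (2,4)
    t=1.4390 [y] (2,3)
    t=2.4743 [y] (2,2)
    t=2.5887 [x] (3,2)
    t=3.5096 [y] (3,1)
    t=4.5449 [y] (3,0) — stop
  → r_3 = 4.5449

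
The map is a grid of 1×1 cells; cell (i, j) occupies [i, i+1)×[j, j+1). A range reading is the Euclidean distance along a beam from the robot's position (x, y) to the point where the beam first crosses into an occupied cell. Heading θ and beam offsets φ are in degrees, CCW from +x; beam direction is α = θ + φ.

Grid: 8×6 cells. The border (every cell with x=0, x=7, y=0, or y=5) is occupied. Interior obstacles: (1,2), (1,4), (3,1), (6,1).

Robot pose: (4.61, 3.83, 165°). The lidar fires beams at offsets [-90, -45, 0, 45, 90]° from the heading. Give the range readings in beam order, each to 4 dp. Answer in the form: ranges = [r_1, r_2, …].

beam 1: φ=-90°, α=75°
  direction (0.2588, 0.9659); cell (4,3); t to first gridline: x 1.5068, y 0.1760 (then +3.8637 / +1.0353)
    (4,4) via y @ 0.1760
    (4,5) via y @ 1.2113  # hit
  → r_1 = 1.2113
beam 2: φ=-45°, α=120°
  direction (-0.5000, 0.8660); cell (4,3); t to first gridline: x 1.2200, y 0.1963 (then +2.0000 / +1.1547)
    (4,4) via y @ 0.1963
    (3,4) via x @ 1.2200
    (3,5) via y @ 1.3510  # hit
  → r_2 = 1.3510
beam 3: φ=0°, α=165°
  direction (-0.9659, 0.2588); cell (4,3); t to first gridline: x 0.6315, y 0.6568 (then +1.0353 / +3.8637)
    (3,3) via x @ 0.6315
    (3,4) via y @ 0.6568
    (2,4) via x @ 1.6668
    (1,4) via x @ 2.7021  # hit
  → r_3 = 2.7021
beam 4: φ=45°, α=210°
  direction (-0.8660, -0.5000); cell (4,3); t to first gridline: x 0.7044, y 1.6600 (then +1.1547 / +2.0000)
    (3,3) via x @ 0.7044
    (3,2) via y @ 1.6600
    (2,2) via x @ 1.8591
    (1,2) via x @ 3.0138  # hit
  → r_4 = 3.0138
beam 5: φ=90°, α=255°
  direction (-0.2588, -0.9659); cell (4,3); t to first gridline: x 2.3569, y 0.8593 (then +3.8637 / +1.0353)
    (4,2) via y @ 0.8593
    (4,1) via y @ 1.8946
    (3,1) via x @ 2.3569  # hit
  → r_5 = 2.3569

ranges = [1.2113, 1.3510, 2.7021, 3.0138, 2.3569]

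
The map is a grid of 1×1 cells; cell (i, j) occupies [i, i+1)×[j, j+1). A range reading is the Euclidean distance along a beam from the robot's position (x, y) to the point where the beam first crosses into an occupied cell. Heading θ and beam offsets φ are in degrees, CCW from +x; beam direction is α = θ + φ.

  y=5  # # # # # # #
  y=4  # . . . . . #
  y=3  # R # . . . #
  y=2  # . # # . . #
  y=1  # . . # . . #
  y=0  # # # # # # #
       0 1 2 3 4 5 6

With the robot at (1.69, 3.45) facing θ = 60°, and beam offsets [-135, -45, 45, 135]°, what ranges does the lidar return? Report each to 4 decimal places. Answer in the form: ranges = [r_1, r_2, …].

beam 1: φ=-135°, α=285°
  d=(0.2588,-0.9659)  start (1,3)  tX=1.1977 tY=0.4659  stride 1/|dx|=3.8637 1/|dy|=1.0353
    cross y-line → (1,2), t=0.4659
    cross x-line → (2,2), t=1.1977 (wall)
  → r_1 = 1.1977
beam 2: φ=-45°, α=15°
  d=(0.9659,0.2588)  start (1,3)  tX=0.3209 tY=2.1250  stride 1/|dx|=1.0353 1/|dy|=3.8637
    cross x-line → (2,3), t=0.3209 (wall)
  → r_2 = 0.3209
beam 3: φ=45°, α=105°
  d=(-0.2588,0.9659)  start (1,3)  tX=2.6660 tY=0.5694  stride 1/|dx|=3.8637 1/|dy|=1.0353
    cross y-line → (1,4), t=0.5694
    cross y-line → (1,5), t=1.6047 (wall)
  → r_3 = 1.6047
beam 4: φ=135°, α=195°
  d=(-0.9659,-0.2588)  start (1,3)  tX=0.7143 tY=1.7387  stride 1/|dx|=1.0353 1/|dy|=3.8637
    cross x-line → (0,3), t=0.7143 (wall)
  → r_4 = 0.7143

ranges = [1.1977, 0.3209, 1.6047, 0.7143]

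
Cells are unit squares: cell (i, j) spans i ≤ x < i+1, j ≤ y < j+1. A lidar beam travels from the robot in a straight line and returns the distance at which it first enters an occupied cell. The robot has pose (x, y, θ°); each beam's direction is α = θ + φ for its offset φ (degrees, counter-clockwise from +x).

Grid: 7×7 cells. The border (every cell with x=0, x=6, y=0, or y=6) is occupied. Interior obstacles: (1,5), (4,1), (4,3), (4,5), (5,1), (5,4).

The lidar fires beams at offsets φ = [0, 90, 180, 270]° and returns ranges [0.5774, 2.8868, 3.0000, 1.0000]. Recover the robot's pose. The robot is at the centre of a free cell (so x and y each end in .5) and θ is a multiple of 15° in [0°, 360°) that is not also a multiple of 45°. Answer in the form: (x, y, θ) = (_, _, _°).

Candidates: 19 free-cell centres × 16 headings = 304 poses. Raycast each; keep the one whose scan matches to 4 dp.
  (3.5, 5.5, 15°): beam 1 = 0.5176 ≠ 0.5774 ✗
  (5.5, 5.5, 345°): beam 1 = 0.5176 ≠ 0.5774 ✗
  (4.5, 4.5, 105°): beam 1 = 0.5176 ≠ 0.5774 ✗
  …
  (1.5, 3.5, 210°): r_1=0.5774, r_2=2.8868, r_3=3.0000, r_4=1.0000 — all match ✓
Only this pose fits every beam.

(x, y, θ) = (1.5, 3.5, 210°)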